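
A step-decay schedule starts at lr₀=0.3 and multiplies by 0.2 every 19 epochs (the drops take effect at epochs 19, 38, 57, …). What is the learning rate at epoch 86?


n_drops = ⌊86/19⌋ = 4
lr = 0.3·0.2^4 = 0.3·0.0016 = 0.00048

0.00048


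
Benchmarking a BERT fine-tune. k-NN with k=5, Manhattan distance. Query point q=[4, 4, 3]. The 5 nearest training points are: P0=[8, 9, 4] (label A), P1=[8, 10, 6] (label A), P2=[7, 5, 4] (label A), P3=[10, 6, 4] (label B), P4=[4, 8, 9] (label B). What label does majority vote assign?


d(q,P0) = 10  (label A)
d(q,P1) = 13  (label A)
d(q,P2) = 5  (label A)
d(q,P3) = 9  (label B)
d(q,P4) = 10  (label B)
Votes: A=3, B=2
Majority → A

A


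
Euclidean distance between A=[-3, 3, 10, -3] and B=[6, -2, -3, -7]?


d = √((-3-6)² + (3+ 2)² + (10+ 3)² + (-3+ 7)²)
  = √(81 + 25 + 169 + 16)
  = √291 = 17.0587

17.0587


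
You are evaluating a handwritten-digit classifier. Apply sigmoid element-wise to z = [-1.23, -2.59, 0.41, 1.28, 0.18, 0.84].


σ(-1.23) = 1/(1+e^1.23) = 0.2262
σ(-2.59) = 1/(1+e^2.59) = 0.0698
σ(0.41) = 1/(1+e^-0.41) = 0.6011
σ(1.28) = 1/(1+e^-1.28) = 0.7824
σ(0.18) = 1/(1+e^-0.18) = 0.5449
σ(0.84) = 1/(1+e^-0.84) = 0.6985
result = [0.2262, 0.0698, 0.6011, 0.7824, 0.5449, 0.6985]

[0.2262, 0.0698, 0.6011, 0.7824, 0.5449, 0.6985]


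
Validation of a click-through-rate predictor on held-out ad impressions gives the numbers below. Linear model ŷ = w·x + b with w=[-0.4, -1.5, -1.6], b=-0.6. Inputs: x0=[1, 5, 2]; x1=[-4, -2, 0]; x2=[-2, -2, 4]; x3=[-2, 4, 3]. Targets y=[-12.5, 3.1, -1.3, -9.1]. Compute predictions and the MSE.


ŷ0 = (-0.4)·(1) + (-1.5)·(5) + (-1.6)·(2) - 0.6 = -11.7
ŷ1 = (-0.4)·(-4) + (-1.5)·(-2) + (-1.6)·(0) - 0.6 = 4.0
ŷ2 = (-0.4)·(-2) + (-1.5)·(-2) + (-1.6)·(4) - 0.6 = -3.2
ŷ3 = (-0.4)·(-2) + (-1.5)·(4) + (-1.6)·(3) - 0.6 = -10.6
errors² = [0.64, 0.81, 3.61, 2.25]
MSE = 7.3100/4 = 1.8275

1.8275


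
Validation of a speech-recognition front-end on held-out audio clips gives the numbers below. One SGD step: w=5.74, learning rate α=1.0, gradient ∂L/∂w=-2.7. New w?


w_new = w - α·∇
= 5.74 - 1.0·-2.7
= 5.74 + 2.7
= 8.44

8.44


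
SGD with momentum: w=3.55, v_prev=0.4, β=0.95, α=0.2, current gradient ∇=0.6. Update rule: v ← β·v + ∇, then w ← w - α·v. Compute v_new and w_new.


v_new = 0.95·0.4 + 0.6 = 0.38 + 0.6 = 0.98
w_new = 3.55 - 0.2·0.98 = 3.55 - 0.196 = 3.354

v_new=0.98, w_new=3.354


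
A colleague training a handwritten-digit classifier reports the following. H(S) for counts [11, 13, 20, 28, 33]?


Probabilities: [11/105, 13/105, 20/105, 28/105, 33/105] ≈ [0.1048, 0.1238, 0.1905, 0.2667, 0.3143]
H = -((11/105)·log₂(11/105) + (13/105)·log₂(13/105) + (20/105)·log₂(20/105) + (28/105)·log₂(28/105) + (33/105)·log₂(33/105))
  = 2.2031 bits

2.2031 bits


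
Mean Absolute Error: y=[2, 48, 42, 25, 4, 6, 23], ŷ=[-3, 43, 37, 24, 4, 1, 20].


Absolute errors: |2+ 3|=5, |48-43|=5, |42-37|=5, |25-24|=1, |4-4|=0, |6-1|=5, |23-20|=3
Sum = 24
MAE = 24/7 = 24/7

24/7


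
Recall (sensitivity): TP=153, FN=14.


Recall = TP/(TP+FN)
= 153/(153+14)
= 153/167 = 91.62%

91.62%


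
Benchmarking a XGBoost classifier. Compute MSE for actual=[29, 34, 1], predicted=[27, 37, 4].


Squared errors: (29-27)²=4, (34-37)²=9, (1-4)²=9
Sum = 22
MSE = 22/3 = 22/3

22/3


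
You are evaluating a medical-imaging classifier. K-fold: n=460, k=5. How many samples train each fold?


Fold size = 460/5 = 92
Training per fold = 460 - 92 = 368

368


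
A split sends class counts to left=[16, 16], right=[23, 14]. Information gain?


Parent = [39, 30], H_parent = 0.9877
H_left = 1 (n=32), H_right = 0.9569 (n=37)
H_children = (32/69)·1 + (37/69)·0.9569 = 0.9769
IG = 0.9877 - 0.9769 = 0.0108

0.0108


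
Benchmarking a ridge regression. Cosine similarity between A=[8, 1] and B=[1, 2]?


A·B = 8·1 + 1·2 = 10
‖A‖ = √65 = 8.0623, ‖B‖ = √5 = 2.2361
cos = 10/(√65·√5) = 10/√325 = 0.5547

0.5547


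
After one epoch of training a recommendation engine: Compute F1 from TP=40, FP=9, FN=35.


Precision = 40/49 = 0.8163
Recall = 40/75 = 0.5333
F1 = 2·P·R/(P+R) = 2·TP/(2·TP+FP+FN) = 80/(80+9+35) = 80/124 = 0.6452

0.6452


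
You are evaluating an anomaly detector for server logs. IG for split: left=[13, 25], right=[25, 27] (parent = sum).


Parent = [38, 52], H_parent = 0.9825
H_left = 0.9268 (n=38), H_right = 0.9989 (n=52)
H_children = (38/90)·0.9268 + (52/90)·0.9989 = 0.9685
IG = 0.9825 - 0.9685 = 0.014

0.014


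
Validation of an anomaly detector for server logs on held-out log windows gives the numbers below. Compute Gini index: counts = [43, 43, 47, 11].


Probabilities: [43/144, 43/144, 47/144, 11/144] ≈ [0.2986, 0.2986, 0.3264, 0.0764]
Σpᵢ² = (1849 + 1849 + 2209 + 121)/144² = 6028/20736
Gini = 1 - Σpᵢ² = 1 - 6028/20736 = 0.7093

0.7093


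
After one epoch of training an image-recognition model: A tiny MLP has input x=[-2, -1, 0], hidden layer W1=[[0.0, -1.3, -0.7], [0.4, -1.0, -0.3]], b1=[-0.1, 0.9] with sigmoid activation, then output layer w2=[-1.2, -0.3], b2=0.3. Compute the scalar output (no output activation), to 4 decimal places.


z1[0] = (0.0)·(-2) + (-1.3)·(-1) + (-0.7)·(0) - 0.1 = 1.2
z1[1] = (0.4)·(-2) + (-1.0)·(-1) + (-0.3)·(0) + 0.9 = 1.1
h = sigmoid(z1) = [0.7685, 0.7503]
output = (-1.2)·(0.7685) + (-0.3)·(0.7503) + 0.3 = -0.8473

-0.8473


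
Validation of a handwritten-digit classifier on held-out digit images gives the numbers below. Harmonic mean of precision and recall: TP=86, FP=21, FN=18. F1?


Precision = 86/107 = 0.8037
Recall = 86/104 = 0.8269
F1 = 2·P·R/(P+R) = 2·TP/(2·TP+FP+FN) = 172/(172+21+18) = 172/211 = 0.8152

0.8152


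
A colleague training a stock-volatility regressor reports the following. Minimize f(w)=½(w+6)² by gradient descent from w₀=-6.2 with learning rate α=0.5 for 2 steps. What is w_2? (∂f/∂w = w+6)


step 1: grad = -6.2+6 = -0.2; w = -6.2 - 0.5·(-0.2) = -6.1
step 2: grad = -6.1+6 = -0.1; w = -6.1 - 0.5·(-0.1) = -6.05

-6.05


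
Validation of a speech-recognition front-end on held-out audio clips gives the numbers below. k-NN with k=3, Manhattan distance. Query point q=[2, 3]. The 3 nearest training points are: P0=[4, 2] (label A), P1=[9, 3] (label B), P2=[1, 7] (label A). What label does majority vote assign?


d(q,P0) = 3  (label A)
d(q,P1) = 7  (label B)
d(q,P2) = 5  (label A)
Votes: A=2, B=1
Majority → A

A


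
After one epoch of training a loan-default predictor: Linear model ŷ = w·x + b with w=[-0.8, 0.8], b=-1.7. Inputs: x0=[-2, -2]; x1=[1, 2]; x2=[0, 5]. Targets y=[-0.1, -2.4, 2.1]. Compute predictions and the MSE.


ŷ0 = (-0.8)·(-2) + (0.8)·(-2) - 1.7 = -1.7
ŷ1 = (-0.8)·(1) + (0.8)·(2) - 1.7 = -0.9
ŷ2 = (-0.8)·(0) + (0.8)·(5) - 1.7 = 2.3
errors² = [2.56, 2.25, 0.04]
MSE = 4.8500/3 = 1.6167

1.6167


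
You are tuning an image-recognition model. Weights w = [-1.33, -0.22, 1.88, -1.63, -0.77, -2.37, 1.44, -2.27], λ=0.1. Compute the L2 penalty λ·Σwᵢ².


‖w‖₂² = (-1.33)² + (-0.22)² + (1.88)² + (-1.63)² + (-0.77)² + (-2.37)² + (1.44)² + (-2.27)²
     = 1.7689 + 0.0484 + 3.5344 + 2.6569 + 0.5929 + 5.6169 + 2.0736 + 5.1529
     = 21.4449
λ·‖w‖₂² = 0.1·21.4449 = 2.14449

2.14449


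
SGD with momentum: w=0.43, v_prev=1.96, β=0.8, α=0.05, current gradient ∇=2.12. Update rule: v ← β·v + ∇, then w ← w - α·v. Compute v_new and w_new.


v_new = 0.8·1.96 + 2.12 = 1.568 + 2.12 = 3.688
w_new = 0.43 - 0.05·3.688 = 0.43 - 0.1844 = 0.2456

v_new=3.688, w_new=0.2456


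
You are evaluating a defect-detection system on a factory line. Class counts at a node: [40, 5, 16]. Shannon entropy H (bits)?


Probabilities: [40/61, 5/61, 16/61] ≈ [0.6557, 0.082, 0.2623]
H = -((40/61)·log₂(40/61) + (5/61)·log₂(5/61) + (16/61)·log₂(16/61))
  = 1.2014 bits

1.2014 bits


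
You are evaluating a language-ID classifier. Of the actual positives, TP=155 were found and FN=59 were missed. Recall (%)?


Recall = TP/(TP+FN)
= 155/(155+59)
= 155/214 = 72.43%

72.43%


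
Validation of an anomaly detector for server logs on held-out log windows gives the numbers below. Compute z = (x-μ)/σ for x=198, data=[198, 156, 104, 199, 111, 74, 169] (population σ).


μ = 144.4286, σ = 45.1944
z = (198 - 144.4286)/45.1944 = 1.1854

1.1854


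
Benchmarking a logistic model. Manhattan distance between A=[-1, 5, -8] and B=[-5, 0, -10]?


d = |-1+ 5| + |5-0| + |-8+ 10|
  = 4 + 5 + 2
  = 11

11


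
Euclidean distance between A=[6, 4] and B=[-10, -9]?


d = √((6+ 10)² + (4+ 9)²)
  = √(256 + 169)
  = √425 = 20.6155

20.6155


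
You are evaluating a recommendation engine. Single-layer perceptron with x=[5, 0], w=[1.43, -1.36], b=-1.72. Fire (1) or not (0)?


z = (5)·(1.43) + (0)·(-1.36) - 1.72
  = 5.43
step(z) = 1 (z≥0)

1


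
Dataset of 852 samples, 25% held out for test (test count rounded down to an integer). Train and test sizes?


Test = ⌊852·25/100⌋ = 213
Train = 852 - 213 = 639

Train: 639, Test: 213


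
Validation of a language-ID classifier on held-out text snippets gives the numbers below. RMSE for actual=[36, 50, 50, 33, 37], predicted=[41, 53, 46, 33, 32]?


MSE = 75/5 = 15
RMSE = √(75/5) = 3.873

3.873


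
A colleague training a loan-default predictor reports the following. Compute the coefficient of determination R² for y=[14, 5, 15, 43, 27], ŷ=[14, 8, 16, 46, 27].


ȳ = 20.8
SS_res = Σ(y-ŷ)² = 19
SS_tot = Σ(y-ȳ)² = 860.8
R² = 1 - SS_res/SS_tot = 1 - 0.0221 = 0.9779

0.9779


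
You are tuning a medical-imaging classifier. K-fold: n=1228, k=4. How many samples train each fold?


Fold size = 1228/4 = 307
Training per fold = 1228 - 307 = 921

921


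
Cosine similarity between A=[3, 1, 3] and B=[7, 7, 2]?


A·B = 3·7 + 1·7 + 3·2 = 34
‖A‖ = √19 = 4.3589, ‖B‖ = √102 = 10.0995
cos = 34/(√19·√102) = 34/√1938 = 0.7723

0.7723


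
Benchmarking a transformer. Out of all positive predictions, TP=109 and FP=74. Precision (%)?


Precision = TP/(TP+FP)
= 109/(109+74)
= 109/183 = 59.56%

59.56%


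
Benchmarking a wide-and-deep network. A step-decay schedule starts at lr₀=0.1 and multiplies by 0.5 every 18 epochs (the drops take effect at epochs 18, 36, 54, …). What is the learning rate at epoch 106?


n_drops = ⌊106/18⌋ = 5
lr = 0.1·0.5^5 = 0.1·0.03125 = 0.003125

0.003125


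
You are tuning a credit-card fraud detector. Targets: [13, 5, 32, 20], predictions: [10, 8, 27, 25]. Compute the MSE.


Squared errors: (13-10)²=9, (5-8)²=9, (32-27)²=25, (20-25)²=25
Sum = 68
MSE = 68/4 = 17

17


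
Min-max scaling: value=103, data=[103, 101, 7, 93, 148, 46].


min=7, max=148
(103-7)/(148-7) = 96/141 = 0.6809

0.6809


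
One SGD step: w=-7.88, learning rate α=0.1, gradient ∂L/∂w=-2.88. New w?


w_new = w - α·∇
= -7.88 - 0.1·-2.88
= -7.88 + 0.288
= -7.592

-7.592


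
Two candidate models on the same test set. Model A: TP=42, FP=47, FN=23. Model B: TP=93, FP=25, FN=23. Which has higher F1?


Model A: P=42/89=0.4719, R=42/65=0.6462, F1=2PR/(P+R)=2TP/(2TP+FP+FN)=84/154=0.5455
Model B: P=93/118=0.7881, R=93/116=0.8017, F1=2PR/(P+R)=2TP/(2TP+FP+FN)=186/234=0.7949
0.5455 < 0.7949 → Model B

Model B


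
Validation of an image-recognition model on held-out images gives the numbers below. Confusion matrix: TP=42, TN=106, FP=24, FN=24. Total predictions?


Total = TP + TN + FP + FN
= 42 + 106 + 24 + 24
= 196
(Predicted positive: 66, predicted negative: 130)

196


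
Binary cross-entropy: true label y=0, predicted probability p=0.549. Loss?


BCE = -[y·ln(p) + (1-y)·ln(1-p)]
= -0 - 1·ln(1-0.549)
= -ln(0.451) = 0.7963

0.7963


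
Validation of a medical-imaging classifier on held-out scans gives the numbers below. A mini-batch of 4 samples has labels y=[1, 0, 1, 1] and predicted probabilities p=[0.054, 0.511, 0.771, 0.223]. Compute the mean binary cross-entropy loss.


L[0] = -ln(0.054) = 2.9188
L[1] = -ln(1-0.511) = -ln(0.489) = 0.7154
L[2] = -ln(0.771) = 0.2601
L[3] = -ln(0.223) = 1.5006
mean = (2.9188 + 0.7154 + 0.2601 + 1.5006)/4 = 1.3487

1.3487


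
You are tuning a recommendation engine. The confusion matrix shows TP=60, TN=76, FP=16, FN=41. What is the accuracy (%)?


Accuracy = (TP+TN)/(TP+TN+FP+FN)
= (60+76)/(193)
= 136/193 = 70.47%

70.47%


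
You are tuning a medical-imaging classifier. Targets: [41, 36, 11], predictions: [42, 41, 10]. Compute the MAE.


Absolute errors: |41-42|=1, |36-41|=5, |11-10|=1
Sum = 7
MAE = 7/3 = 7/3

7/3


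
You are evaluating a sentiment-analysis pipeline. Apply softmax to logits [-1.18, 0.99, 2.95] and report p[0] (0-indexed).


Exponentials: e^-1.18=0.3073, e^0.99=2.6912, e^2.95=19.106
Sum = 22.1045
Softmax = [0.0139, 0.1218, 0.8643]
p[0] = 0.3073/22.1045 = 0.0139

0.0139


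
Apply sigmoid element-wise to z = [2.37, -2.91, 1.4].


σ(2.37) = 1/(1+e^-2.37) = 0.9145
σ(-2.91) = 1/(1+e^2.91) = 0.0517
σ(1.4) = 1/(1+e^-1.4) = 0.8022
result = [0.9145, 0.0517, 0.8022]

[0.9145, 0.0517, 0.8022]


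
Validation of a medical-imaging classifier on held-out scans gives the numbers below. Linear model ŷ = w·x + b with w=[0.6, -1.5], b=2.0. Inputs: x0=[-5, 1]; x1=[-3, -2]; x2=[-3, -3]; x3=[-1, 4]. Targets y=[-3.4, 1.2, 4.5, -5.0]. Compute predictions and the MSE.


ŷ0 = (0.6)·(-5) + (-1.5)·(1) + 2.0 = -2.5
ŷ1 = (0.6)·(-3) + (-1.5)·(-2) + 2.0 = 3.2
ŷ2 = (0.6)·(-3) + (-1.5)·(-3) + 2.0 = 4.7
ŷ3 = (0.6)·(-1) + (-1.5)·(4) + 2.0 = -4.6
errors² = [0.81, 4.0, 0.04, 0.16]
MSE = 5.0100/4 = 1.2525

1.2525


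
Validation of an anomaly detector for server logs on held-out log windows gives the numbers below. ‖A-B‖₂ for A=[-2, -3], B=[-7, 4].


d = √((-2+ 7)² + (-3-4)²)
  = √(25 + 49)
  = √74 = 8.6023

8.6023


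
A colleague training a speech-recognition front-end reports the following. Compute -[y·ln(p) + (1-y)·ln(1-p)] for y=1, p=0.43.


BCE = -[y·ln(p) + (1-y)·ln(1-p)]
= -1·ln(0.43) - 0
= -ln(0.43) = 0.844

0.844


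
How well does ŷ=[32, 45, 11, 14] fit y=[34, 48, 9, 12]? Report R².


ȳ = 25.75
SS_res = Σ(y-ŷ)² = 21
SS_tot = Σ(y-ȳ)² = 1032.75
R² = 1 - SS_res/SS_tot = 1 - 0.0203 = 0.9797

0.9797


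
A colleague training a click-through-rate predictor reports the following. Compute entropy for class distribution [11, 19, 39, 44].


Probabilities: [11/113, 19/113, 39/113, 44/113] ≈ [0.0973, 0.1681, 0.3451, 0.3894]
H = -((11/113)·log₂(11/113) + (19/113)·log₂(19/113) + (39/113)·log₂(39/113) + (44/113)·log₂(44/113))
  = 1.8192 bits

1.8192 bits


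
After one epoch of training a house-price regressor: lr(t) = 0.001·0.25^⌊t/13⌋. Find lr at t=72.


n_drops = ⌊72/13⌋ = 5
lr = 0.001·0.25^5 = 0.001·0.0009765625 = 0.0000009765625

0.0000009765625


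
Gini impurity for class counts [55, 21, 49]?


Probabilities: [55/125, 21/125, 49/125] ≈ [0.44, 0.168, 0.392]
Σpᵢ² = (3025 + 441 + 2401)/125² = 5867/15625
Gini = 1 - Σpᵢ² = 1 - 5867/15625 = 0.6245

0.6245


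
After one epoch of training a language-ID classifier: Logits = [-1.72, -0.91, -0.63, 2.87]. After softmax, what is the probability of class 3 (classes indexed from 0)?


Exponentials: e^-1.72=0.1791, e^-0.91=0.4025, e^-0.63=0.5326, e^2.87=17.637
Sum = 18.7512
Softmax = [0.0095, 0.0215, 0.0284, 0.9406]
p[3] = 17.637/18.7512 = 0.9406

0.9406


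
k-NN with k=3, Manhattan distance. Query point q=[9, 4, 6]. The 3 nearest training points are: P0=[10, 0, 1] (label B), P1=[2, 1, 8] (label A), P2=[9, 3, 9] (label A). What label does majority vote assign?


d(q,P0) = 10  (label B)
d(q,P1) = 12  (label A)
d(q,P2) = 4  (label A)
Votes: A=2, B=1
Majority → A

A


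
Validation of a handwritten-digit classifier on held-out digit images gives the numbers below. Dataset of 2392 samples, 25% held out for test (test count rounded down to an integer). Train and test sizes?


Test = ⌊2392·25/100⌋ = 598
Train = 2392 - 598 = 1794

Train: 1794, Test: 598


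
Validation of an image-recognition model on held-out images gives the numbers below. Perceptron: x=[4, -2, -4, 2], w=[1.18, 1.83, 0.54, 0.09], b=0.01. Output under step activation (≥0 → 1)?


z = (4)·(1.18) + (-2)·(1.83) + (-4)·(0.54) + (2)·(0.09) + 0.01
  = -0.91
step(z) = 0 (z<0)

0


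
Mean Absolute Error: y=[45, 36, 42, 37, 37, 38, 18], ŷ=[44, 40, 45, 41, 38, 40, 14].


Absolute errors: |45-44|=1, |36-40|=4, |42-45|=3, |37-41|=4, |37-38|=1, |38-40|=2, |18-14|=4
Sum = 19
MAE = 19/7 = 19/7

19/7


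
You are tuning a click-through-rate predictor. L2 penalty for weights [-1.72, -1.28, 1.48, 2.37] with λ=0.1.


‖w‖₂² = (-1.72)² + (-1.28)² + (1.48)² + (2.37)²
     = 2.9584 + 1.6384 + 2.1904 + 5.6169
     = 12.4041
λ·‖w‖₂² = 0.1·12.4041 = 1.24041

1.24041


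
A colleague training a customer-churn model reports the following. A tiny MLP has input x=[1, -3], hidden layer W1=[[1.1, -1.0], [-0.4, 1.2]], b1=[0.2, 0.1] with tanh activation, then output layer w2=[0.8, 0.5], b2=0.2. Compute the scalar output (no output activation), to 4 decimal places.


z1[0] = (1.1)·(1) + (-1.0)·(-3) + 0.2 = 4.3
z1[1] = (-0.4)·(1) + (1.2)·(-3) + 0.1 = -3.9
h = tanh(z1) = [0.9996, -0.9992]
output = (0.8)·(0.9996) + (0.5)·(-0.9992) + 0.2 = 0.5001

0.5001


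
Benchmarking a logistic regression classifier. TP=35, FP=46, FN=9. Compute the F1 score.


Precision = 35/81 = 0.4321
Recall = 35/44 = 0.7955
F1 = 2·P·R/(P+R) = 2·TP/(2·TP+FP+FN) = 70/(70+46+9) = 70/125 = 0.56

0.56


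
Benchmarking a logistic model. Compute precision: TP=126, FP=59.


Precision = TP/(TP+FP)
= 126/(126+59)
= 126/185 = 68.11%

68.11%


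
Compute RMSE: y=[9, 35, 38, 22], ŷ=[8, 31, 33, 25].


MSE = 51/4 = 12.75
RMSE = √(51/4) = 3.5707

3.5707


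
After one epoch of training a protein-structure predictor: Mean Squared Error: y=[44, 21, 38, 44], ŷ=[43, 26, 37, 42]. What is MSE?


Squared errors: (44-43)²=1, (21-26)²=25, (38-37)²=1, (44-42)²=4
Sum = 31
MSE = 31/4 = 31/4

31/4


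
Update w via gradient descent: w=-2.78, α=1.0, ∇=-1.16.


w_new = w - α·∇
= -2.78 - 1.0·-1.16
= -2.78 + 1.16
= -1.62

-1.62


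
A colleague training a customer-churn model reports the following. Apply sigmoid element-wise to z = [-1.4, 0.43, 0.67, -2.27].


σ(-1.4) = 1/(1+e^1.4) = 0.1978
σ(0.43) = 1/(1+e^-0.43) = 0.6059
σ(0.67) = 1/(1+e^-0.67) = 0.6615
σ(-2.27) = 1/(1+e^2.27) = 0.0936
result = [0.1978, 0.6059, 0.6615, 0.0936]

[0.1978, 0.6059, 0.6615, 0.0936]


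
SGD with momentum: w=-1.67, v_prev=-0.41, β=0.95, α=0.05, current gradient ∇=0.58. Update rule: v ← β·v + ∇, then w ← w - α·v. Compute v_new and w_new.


v_new = 0.95·-0.41 + 0.58 = -0.3895 + 0.58 = 0.1905
w_new = -1.67 - 0.05·0.1905 = -1.67 - 0.009525 = -1.679525

v_new=0.1905, w_new=-1.679525


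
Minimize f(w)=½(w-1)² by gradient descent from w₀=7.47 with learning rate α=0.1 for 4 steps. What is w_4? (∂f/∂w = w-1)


step 1: grad = 7.47-1 = 6.47; w = 7.47 - 0.1·(6.47) = 6.823
step 2: grad = 6.823-1 = 5.823; w = 6.823 - 0.1·(5.823) = 6.2407
step 3: grad = 6.2407-1 = 5.2407; w = 6.2407 - 0.1·(5.2407) = 5.71663
step 4: grad = 5.71663-1 = 4.71663; w = 5.71663 - 0.1·(4.71663) = 5.244967

5.244967


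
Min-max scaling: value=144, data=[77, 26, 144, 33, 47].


min=26, max=144
(144-26)/(144-26) = 118/118 = 1.0

1.0


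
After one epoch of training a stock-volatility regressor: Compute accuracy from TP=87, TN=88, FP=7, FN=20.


Accuracy = (TP+TN)/(TP+TN+FP+FN)
= (87+88)/(202)
= 175/202 = 86.63%

86.63%


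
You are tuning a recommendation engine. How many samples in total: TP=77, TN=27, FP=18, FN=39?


Total = TP + TN + FP + FN
= 77 + 27 + 18 + 39
= 161
(Predicted positive: 95, predicted negative: 66)

161


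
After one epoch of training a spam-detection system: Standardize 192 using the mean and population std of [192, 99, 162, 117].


μ = 142.5, σ = 36.6504
z = (192 - 142.5)/36.6504 = 1.3506

1.3506


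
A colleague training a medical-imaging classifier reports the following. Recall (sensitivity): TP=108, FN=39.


Recall = TP/(TP+FN)
= 108/(108+39)
= 108/147 = 73.47%

73.47%


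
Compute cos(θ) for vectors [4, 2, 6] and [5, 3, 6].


A·B = 4·5 + 2·3 + 6·6 = 62
‖A‖ = √56 = 7.4833, ‖B‖ = √70 = 8.3666
cos = 62/(√56·√70) = 62/√3920 = 0.9903

0.9903


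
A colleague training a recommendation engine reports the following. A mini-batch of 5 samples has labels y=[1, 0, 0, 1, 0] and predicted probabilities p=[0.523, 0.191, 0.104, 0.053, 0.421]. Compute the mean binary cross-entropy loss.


L[0] = -ln(0.523) = 0.6482
L[1] = -ln(1-0.191) = -ln(0.809) = 0.212
L[2] = -ln(1-0.104) = -ln(0.896) = 0.1098
L[3] = -ln(0.053) = 2.9375
L[4] = -ln(1-0.421) = -ln(0.579) = 0.5465
mean = (0.6482 + 0.212 + 0.1098 + 2.9375 + 0.5465)/5 = 0.8908

0.8908


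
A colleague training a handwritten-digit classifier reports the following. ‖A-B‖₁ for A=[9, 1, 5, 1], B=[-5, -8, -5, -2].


d = |9+ 5| + |1+ 8| + |5+ 5| + |1+ 2|
  = 14 + 9 + 10 + 3
  = 36

36


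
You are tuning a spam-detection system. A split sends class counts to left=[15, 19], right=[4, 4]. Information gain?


Parent = [19, 23], H_parent = 0.9934
H_left = 0.99 (n=34), H_right = 1 (n=8)
H_children = (34/42)·0.99 + (8/42)·1 = 0.9919
IG = 0.9934 - 0.9919 = 0.0015

0.0015


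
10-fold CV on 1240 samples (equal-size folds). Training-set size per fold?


Fold size = 1240/10 = 124
Training per fold = 1240 - 124 = 1116

1116


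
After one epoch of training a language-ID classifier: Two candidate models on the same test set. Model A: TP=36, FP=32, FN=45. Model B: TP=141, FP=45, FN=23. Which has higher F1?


Model A: P=36/68=0.5294, R=36/81=0.4444, F1=2PR/(P+R)=2TP/(2TP+FP+FN)=72/149=0.4832
Model B: P=141/186=0.7581, R=141/164=0.8598, F1=2PR/(P+R)=2TP/(2TP+FP+FN)=282/350=0.8057
0.4832 < 0.8057 → Model B

Model B


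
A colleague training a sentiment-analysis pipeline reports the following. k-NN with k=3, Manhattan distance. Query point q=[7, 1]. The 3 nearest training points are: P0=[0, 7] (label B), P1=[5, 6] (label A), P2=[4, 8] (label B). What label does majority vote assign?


d(q,P0) = 13  (label B)
d(q,P1) = 7  (label A)
d(q,P2) = 10  (label B)
Votes: A=1, B=2
Majority → B

B


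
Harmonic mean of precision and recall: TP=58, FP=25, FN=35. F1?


Precision = 58/83 = 0.6988
Recall = 58/93 = 0.6237
F1 = 2·P·R/(P+R) = 2·TP/(2·TP+FP+FN) = 116/(116+25+35) = 116/176 = 0.6591

0.6591


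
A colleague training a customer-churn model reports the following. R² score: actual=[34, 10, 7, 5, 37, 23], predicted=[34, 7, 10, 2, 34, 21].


ȳ = 19.3333
SS_res = Σ(y-ŷ)² = 40
SS_tot = Σ(y-ȳ)² = 985.33
R² = 1 - SS_res/SS_tot = 1 - 0.0406 = 0.9594

0.9594


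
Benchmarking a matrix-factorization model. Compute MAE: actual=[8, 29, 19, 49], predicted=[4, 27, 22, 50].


Absolute errors: |8-4|=4, |29-27|=2, |19-22|=3, |49-50|=1
Sum = 10
MAE = 10/4 = 5/2

5/2


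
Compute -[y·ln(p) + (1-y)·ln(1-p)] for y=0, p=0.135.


BCE = -[y·ln(p) + (1-y)·ln(1-p)]
= -0 - 1·ln(1-0.135)
= -ln(0.865) = 0.145

0.145


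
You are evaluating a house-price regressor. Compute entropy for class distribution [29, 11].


Probabilities: [29/40, 11/40] ≈ [0.725, 0.275]
H = -((29/40)·log₂(29/40) + (11/40)·log₂(11/40))
  = 0.8485 bits

0.8485 bits


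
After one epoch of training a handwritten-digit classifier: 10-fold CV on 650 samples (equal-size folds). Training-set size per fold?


Fold size = 650/10 = 65
Training per fold = 650 - 65 = 585

585


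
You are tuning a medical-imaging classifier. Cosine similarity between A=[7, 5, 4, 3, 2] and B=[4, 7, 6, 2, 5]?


A·B = 7·4 + 5·7 + 4·6 + 3·2 + 2·5 = 103
‖A‖ = √103 = 10.1489, ‖B‖ = √130 = 11.4018
cos = 103/(√103·√130) = 103/√13390 = 0.8901

0.8901


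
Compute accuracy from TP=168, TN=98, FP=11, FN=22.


Accuracy = (TP+TN)/(TP+TN+FP+FN)
= (168+98)/(299)
= 266/299 = 88.96%

88.96%


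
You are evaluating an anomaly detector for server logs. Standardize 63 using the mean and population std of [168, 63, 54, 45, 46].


μ = 75.2, σ = 46.8504
z = (63 - 75.2)/46.8504 = -0.2604

-0.2604


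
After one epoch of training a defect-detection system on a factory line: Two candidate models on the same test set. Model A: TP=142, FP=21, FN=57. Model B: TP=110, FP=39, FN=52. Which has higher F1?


Model A: P=142/163=0.8712, R=142/199=0.7136, F1=2PR/(P+R)=2TP/(2TP+FP+FN)=284/362=0.7845
Model B: P=110/149=0.7383, R=110/162=0.679, F1=2PR/(P+R)=2TP/(2TP+FP+FN)=220/311=0.7074
0.7845 > 0.7074 → Model A

Model A


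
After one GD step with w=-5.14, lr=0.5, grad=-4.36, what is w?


w_new = w - α·∇
= -5.14 - 0.5·-4.36
= -5.14 + 2.18
= -2.96

-2.96


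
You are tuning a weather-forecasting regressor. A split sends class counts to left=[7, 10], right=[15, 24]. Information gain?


Parent = [22, 34], H_parent = 0.9666
H_left = 0.9774 (n=17), H_right = 0.9612 (n=39)
H_children = (17/56)·0.9774 + (39/56)·0.9612 = 0.9661
IG = 0.9666 - 0.9661 = 0.0005

0.0005


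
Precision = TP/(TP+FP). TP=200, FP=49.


Precision = TP/(TP+FP)
= 200/(200+49)
= 200/249 = 80.32%

80.32%


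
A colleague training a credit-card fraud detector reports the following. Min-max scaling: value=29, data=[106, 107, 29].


min=29, max=107
(29-29)/(107-29) = 0/78 = 0.0

0.0


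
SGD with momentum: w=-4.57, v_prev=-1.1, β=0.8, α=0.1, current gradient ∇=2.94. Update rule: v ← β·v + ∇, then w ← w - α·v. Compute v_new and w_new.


v_new = 0.8·-1.1 + 2.94 = -0.88 + 2.94 = 2.06
w_new = -4.57 - 0.1·2.06 = -4.57 - 0.206 = -4.776

v_new=2.06, w_new=-4.776


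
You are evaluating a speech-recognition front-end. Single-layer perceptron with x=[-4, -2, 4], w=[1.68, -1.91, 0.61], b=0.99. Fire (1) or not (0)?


z = (-4)·(1.68) + (-2)·(-1.91) + (4)·(0.61) + 0.99
  = 0.53
step(z) = 1 (z≥0)

1


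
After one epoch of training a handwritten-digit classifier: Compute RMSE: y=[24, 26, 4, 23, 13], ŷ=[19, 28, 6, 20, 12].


MSE = 43/5 = 8.6
RMSE = √(43/5) = 2.9326

2.9326


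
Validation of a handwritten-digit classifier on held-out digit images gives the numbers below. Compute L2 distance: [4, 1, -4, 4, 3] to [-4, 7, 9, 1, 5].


d = √((4+ 4)² + (1-7)² + (-4-9)² + (4-1)² + (3-5)²)
  = √(64 + 36 + 169 + 9 + 4)
  = √282 = 16.7929

16.7929


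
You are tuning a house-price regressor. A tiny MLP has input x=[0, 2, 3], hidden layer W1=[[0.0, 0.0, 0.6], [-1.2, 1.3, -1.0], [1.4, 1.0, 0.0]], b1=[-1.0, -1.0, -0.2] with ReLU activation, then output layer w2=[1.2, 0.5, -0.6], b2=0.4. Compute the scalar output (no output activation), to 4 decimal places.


z1[0] = (0.0)·(0) + (0.0)·(2) + (0.6)·(3) - 1.0 = 0.8
z1[1] = (-1.2)·(0) + (1.3)·(2) + (-1.0)·(3) - 1.0 = -1.4
z1[2] = (1.4)·(0) + (1.0)·(2) + (0.0)·(3) - 0.2 = 1.8
h = ReLU(z1) = [0.8, 0.0, 1.8]
output = (1.2)·(0.8) + (0.5)·(0.0) + (-0.6)·(1.8) + 0.4 = 0.28

0.28


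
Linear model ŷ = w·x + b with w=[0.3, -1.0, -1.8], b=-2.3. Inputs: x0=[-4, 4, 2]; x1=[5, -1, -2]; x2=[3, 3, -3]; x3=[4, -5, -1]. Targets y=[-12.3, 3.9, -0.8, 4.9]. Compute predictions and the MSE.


ŷ0 = (0.3)·(-4) + (-1.0)·(4) + (-1.8)·(2) - 2.3 = -11.1
ŷ1 = (0.3)·(5) + (-1.0)·(-1) + (-1.8)·(-2) - 2.3 = 3.8
ŷ2 = (0.3)·(3) + (-1.0)·(3) + (-1.8)·(-3) - 2.3 = 1.0
ŷ3 = (0.3)·(4) + (-1.0)·(-5) + (-1.8)·(-1) - 2.3 = 5.7
errors² = [1.44, 0.01, 3.24, 0.64]
MSE = 5.3300/4 = 1.3325

1.3325


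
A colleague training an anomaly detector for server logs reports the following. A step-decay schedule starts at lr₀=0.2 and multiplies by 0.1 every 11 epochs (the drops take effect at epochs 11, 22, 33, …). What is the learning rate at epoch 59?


n_drops = ⌊59/11⌋ = 5
lr = 0.2·0.1^5 = 0.2·0.00001 = 0.000002

0.000002


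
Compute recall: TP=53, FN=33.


Recall = TP/(TP+FN)
= 53/(53+33)
= 53/86 = 61.63%

61.63%


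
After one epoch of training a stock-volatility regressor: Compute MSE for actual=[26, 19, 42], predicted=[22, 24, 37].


Squared errors: (26-22)²=16, (19-24)²=25, (42-37)²=25
Sum = 66
MSE = 66/3 = 22

22


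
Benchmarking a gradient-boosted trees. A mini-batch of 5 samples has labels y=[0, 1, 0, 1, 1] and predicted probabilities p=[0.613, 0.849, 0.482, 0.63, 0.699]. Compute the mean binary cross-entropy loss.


L[0] = -ln(1-0.613) = -ln(0.387) = 0.9493
L[1] = -ln(0.849) = 0.1637
L[2] = -ln(1-0.482) = -ln(0.518) = 0.6578
L[3] = -ln(0.63) = 0.462
L[4] = -ln(0.699) = 0.3581
mean = (0.9493 + 0.1637 + 0.6578 + 0.462 + 0.3581)/5 = 0.5182

0.5182


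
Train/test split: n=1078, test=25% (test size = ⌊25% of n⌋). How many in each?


Test = ⌊1078·25/100⌋ = 269
Train = 1078 - 269 = 809

Train: 809, Test: 269


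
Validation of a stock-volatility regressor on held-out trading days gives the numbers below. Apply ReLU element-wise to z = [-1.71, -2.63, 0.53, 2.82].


ReLU(-1.71) = max(0, -1.71) = 0.0
ReLU(-2.63) = max(0, -2.63) = 0.0
ReLU(0.53) = max(0, 0.53) = 0.53
ReLU(2.82) = max(0, 2.82) = 2.82
result = [0.0, 0.0, 0.53, 2.82]

[0.0, 0.0, 0.53, 2.82]


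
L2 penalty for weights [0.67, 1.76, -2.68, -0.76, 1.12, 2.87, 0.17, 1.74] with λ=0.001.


‖w‖₂² = (0.67)² + (1.76)² + (-2.68)² + (-0.76)² + (1.12)² + (2.87)² + (0.17)² + (1.74)²
     = 0.4489 + 3.0976 + 7.1824 + 0.5776 + 1.2544 + 8.2369 + 0.0289 + 3.0276
     = 23.8543
λ·‖w‖₂² = 0.001·23.8543 = 0.023854

0.023854


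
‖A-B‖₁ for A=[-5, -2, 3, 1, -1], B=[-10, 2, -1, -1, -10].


d = |-5+ 10| + |-2-2| + |3+ 1| + |1+ 1| + |-1+ 10|
  = 5 + 4 + 4 + 2 + 9
  = 24

24


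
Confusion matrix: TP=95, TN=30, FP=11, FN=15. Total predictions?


Total = TP + TN + FP + FN
= 95 + 30 + 11 + 15
= 151
(Predicted positive: 106, predicted negative: 45)

151


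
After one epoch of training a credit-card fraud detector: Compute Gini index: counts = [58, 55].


Probabilities: [58/113, 55/113] ≈ [0.5133, 0.4867]
Σpᵢ² = (3364 + 3025)/113² = 6389/12769
Gini = 1 - Σpᵢ² = 1 - 6389/12769 = 0.4996

0.4996


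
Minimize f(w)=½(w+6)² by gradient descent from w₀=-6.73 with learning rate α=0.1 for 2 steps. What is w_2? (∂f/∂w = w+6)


step 1: grad = -6.73+6 = -0.73; w = -6.73 - 0.1·(-0.73) = -6.657
step 2: grad = -6.657+6 = -0.657; w = -6.657 - 0.1·(-0.657) = -6.5913

-6.5913


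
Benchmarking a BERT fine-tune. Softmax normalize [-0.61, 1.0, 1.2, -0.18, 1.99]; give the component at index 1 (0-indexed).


Exponentials: e^-0.61=0.5434, e^1.0=2.7183, e^1.2=3.3201, e^-0.18=0.8353, e^1.99=7.3155
Sum = 14.7326
Softmax = [0.0369, 0.1845, 0.2254, 0.0567, 0.4966]
p[1] = 2.7183/14.7326 = 0.1845

0.1845


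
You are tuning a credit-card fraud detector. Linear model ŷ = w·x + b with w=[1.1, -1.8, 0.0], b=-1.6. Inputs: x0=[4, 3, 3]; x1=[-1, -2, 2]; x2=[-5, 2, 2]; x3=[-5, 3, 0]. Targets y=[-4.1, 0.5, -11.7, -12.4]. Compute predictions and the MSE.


ŷ0 = (1.1)·(4) + (-1.8)·(3) + (0.0)·(3) - 1.6 = -2.6
ŷ1 = (1.1)·(-1) + (-1.8)·(-2) + (0.0)·(2) - 1.6 = 0.9
ŷ2 = (1.1)·(-5) + (-1.8)·(2) + (0.0)·(2) - 1.6 = -10.7
ŷ3 = (1.1)·(-5) + (-1.8)·(3) + (0.0)·(0) - 1.6 = -12.5
errors² = [2.25, 0.16, 1.0, 0.01]
MSE = 3.4200/4 = 0.855

0.855


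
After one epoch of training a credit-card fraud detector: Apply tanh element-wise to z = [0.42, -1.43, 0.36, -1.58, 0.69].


tanh(0.42) = 0.3969
tanh(-1.43) = -0.8917
tanh(0.36) = 0.3452
tanh(-1.58) = -0.9186
tanh(0.69) = 0.598
result = [0.3969, -0.8917, 0.3452, -0.9186, 0.598]

[0.3969, -0.8917, 0.3452, -0.9186, 0.598]


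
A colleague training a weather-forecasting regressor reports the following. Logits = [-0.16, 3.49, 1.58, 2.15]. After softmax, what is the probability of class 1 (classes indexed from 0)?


Exponentials: e^-0.16=0.8521, e^3.49=32.7859, e^1.58=4.855, e^2.15=8.5849
Sum = 47.0779
Softmax = [0.0181, 0.6964, 0.1031, 0.1824]
p[1] = 32.7859/47.0779 = 0.6964

0.6964


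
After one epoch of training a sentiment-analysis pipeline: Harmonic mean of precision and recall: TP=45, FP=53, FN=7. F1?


Precision = 45/98 = 0.4592
Recall = 45/52 = 0.8654
F1 = 2·P·R/(P+R) = 2·TP/(2·TP+FP+FN) = 90/(90+53+7) = 90/150 = 0.6

0.6


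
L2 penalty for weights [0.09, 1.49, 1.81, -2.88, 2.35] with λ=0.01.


‖w‖₂² = (0.09)² + (1.49)² + (1.81)² + (-2.88)² + (2.35)²
     = 0.0081 + 2.2201 + 3.2761 + 8.2944 + 5.5225
     = 19.3212
λ·‖w‖₂² = 0.01·19.3212 = 0.193212

0.193212


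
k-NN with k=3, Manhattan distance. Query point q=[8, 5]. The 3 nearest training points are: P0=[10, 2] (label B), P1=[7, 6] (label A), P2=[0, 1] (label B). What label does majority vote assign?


d(q,P0) = 5  (label B)
d(q,P1) = 2  (label A)
d(q,P2) = 12  (label B)
Votes: A=1, B=2
Majority → B

B


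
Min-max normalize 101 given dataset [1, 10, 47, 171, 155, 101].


min=1, max=171
(101-1)/(171-1) = 100/170 = 0.5882

0.5882


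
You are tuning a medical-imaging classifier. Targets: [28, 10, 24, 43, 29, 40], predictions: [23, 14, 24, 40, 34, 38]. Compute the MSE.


Squared errors: (28-23)²=25, (10-14)²=16, (24-24)²=0, (43-40)²=9, (29-34)²=25, (40-38)²=4
Sum = 79
MSE = 79/6 = 79/6

79/6


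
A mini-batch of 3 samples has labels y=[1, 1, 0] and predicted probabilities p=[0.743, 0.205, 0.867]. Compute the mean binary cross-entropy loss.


L[0] = -ln(0.743) = 0.2971
L[1] = -ln(0.205) = 1.5847
L[2] = -ln(1-0.867) = -ln(0.133) = 2.0174
mean = (0.2971 + 1.5847 + 2.0174)/3 = 1.2997

1.2997


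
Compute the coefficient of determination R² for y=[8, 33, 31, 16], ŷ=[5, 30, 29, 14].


ȳ = 22
SS_res = Σ(y-ŷ)² = 26
SS_tot = Σ(y-ȳ)² = 434
R² = 1 - SS_res/SS_tot = 1 - 0.0599 = 0.9401

0.9401


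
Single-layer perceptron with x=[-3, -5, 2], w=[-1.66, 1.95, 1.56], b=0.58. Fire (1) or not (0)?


z = (-3)·(-1.66) + (-5)·(1.95) + (2)·(1.56) + 0.58
  = -1.07
step(z) = 0 (z<0)

0


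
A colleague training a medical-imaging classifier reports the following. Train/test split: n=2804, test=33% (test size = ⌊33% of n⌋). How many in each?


Test = ⌊2804·33/100⌋ = 925
Train = 2804 - 925 = 1879

Train: 1879, Test: 925


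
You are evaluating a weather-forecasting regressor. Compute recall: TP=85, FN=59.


Recall = TP/(TP+FN)
= 85/(85+59)
= 85/144 = 59.03%

59.03%


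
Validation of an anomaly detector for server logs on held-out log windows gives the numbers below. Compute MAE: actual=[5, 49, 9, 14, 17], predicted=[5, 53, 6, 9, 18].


Absolute errors: |5-5|=0, |49-53|=4, |9-6|=3, |14-9|=5, |17-18|=1
Sum = 13
MAE = 13/5 = 13/5

13/5


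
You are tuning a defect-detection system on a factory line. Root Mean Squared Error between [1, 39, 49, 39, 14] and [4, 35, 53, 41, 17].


MSE = 54/5 = 10.8
RMSE = √(54/5) = 3.2863

3.2863


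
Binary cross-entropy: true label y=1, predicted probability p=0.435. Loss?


BCE = -[y·ln(p) + (1-y)·ln(1-p)]
= -1·ln(0.435) - 0
= -ln(0.435) = 0.8324

0.8324


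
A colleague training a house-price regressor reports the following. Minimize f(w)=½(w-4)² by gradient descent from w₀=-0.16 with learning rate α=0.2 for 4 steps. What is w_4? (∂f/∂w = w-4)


step 1: grad = -0.16-4 = -4.16; w = -0.16 - 0.2·(-4.16) = 0.672
step 2: grad = 0.672-4 = -3.328; w = 0.672 - 0.2·(-3.328) = 1.3376
step 3: grad = 1.3376-4 = -2.6624; w = 1.3376 - 0.2·(-2.6624) = 1.87008
step 4: grad = 1.87008-4 = -2.12992; w = 1.87008 - 0.2·(-2.12992) = 2.296064

2.296064


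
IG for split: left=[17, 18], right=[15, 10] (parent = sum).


Parent = [32, 28], H_parent = 0.9968
H_left = 0.9994 (n=35), H_right = 0.971 (n=25)
H_children = (35/60)·0.9994 + (25/60)·0.971 = 0.9876
IG = 0.9968 - 0.9876 = 0.0092

0.0092


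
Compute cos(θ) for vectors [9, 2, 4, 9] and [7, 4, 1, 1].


A·B = 9·7 + 2·4 + 4·1 + 9·1 = 84
‖A‖ = √182 = 13.4907, ‖B‖ = √67 = 8.1854
cos = 84/(√182·√67) = 84/√12194 = 0.7607

0.7607


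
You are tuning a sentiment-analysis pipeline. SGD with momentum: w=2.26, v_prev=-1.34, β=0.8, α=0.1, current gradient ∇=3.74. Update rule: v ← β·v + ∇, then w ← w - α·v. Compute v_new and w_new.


v_new = 0.8·-1.34 + 3.74 = -1.072 + 3.74 = 2.668
w_new = 2.26 - 0.1·2.668 = 2.26 - 0.2668 = 1.9932

v_new=2.668, w_new=1.9932


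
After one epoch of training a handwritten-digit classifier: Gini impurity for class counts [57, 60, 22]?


Probabilities: [57/139, 60/139, 22/139] ≈ [0.4101, 0.4317, 0.1583]
Σpᵢ² = (3249 + 3600 + 484)/139² = 7333/19321
Gini = 1 - Σpᵢ² = 1 - 7333/19321 = 0.6205

0.6205


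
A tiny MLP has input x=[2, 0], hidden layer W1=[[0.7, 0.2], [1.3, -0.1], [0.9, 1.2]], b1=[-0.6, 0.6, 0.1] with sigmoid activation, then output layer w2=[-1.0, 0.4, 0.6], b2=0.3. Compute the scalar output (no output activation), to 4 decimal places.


z1[0] = (0.7)·(2) + (0.2)·(0) - 0.6 = 0.8
z1[1] = (1.3)·(2) + (-0.1)·(0) + 0.6 = 3.2
z1[2] = (0.9)·(2) + (1.2)·(0) + 0.1 = 1.9
h = sigmoid(z1) = [0.69, 0.9608, 0.8699]
output = (-1.0)·(0.69) + (0.4)·(0.9608) + (0.6)·(0.8699) + 0.3 = 0.5163

0.5163


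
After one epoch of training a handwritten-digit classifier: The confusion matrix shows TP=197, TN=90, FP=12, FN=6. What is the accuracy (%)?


Accuracy = (TP+TN)/(TP+TN+FP+FN)
= (197+90)/(305)
= 287/305 = 94.1%

94.1%


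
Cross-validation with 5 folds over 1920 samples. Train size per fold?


Fold size = 1920/5 = 384
Training per fold = 1920 - 384 = 1536

1536


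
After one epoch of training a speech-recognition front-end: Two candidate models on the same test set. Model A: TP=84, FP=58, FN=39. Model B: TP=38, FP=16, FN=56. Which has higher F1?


Model A: P=84/142=0.5915, R=84/123=0.6829, F1=2PR/(P+R)=2TP/(2TP+FP+FN)=168/265=0.634
Model B: P=38/54=0.7037, R=38/94=0.4043, F1=2PR/(P+R)=2TP/(2TP+FP+FN)=76/148=0.5135
0.634 > 0.5135 → Model A

Model A


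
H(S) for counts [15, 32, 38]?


Probabilities: [15/85, 32/85, 38/85] ≈ [0.1765, 0.3765, 0.4471]
H = -((15/85)·log₂(15/85) + (32/85)·log₂(32/85) + (38/85)·log₂(38/85))
  = 1.4915 bits

1.4915 bits


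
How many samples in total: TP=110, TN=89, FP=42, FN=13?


Total = TP + TN + FP + FN
= 110 + 89 + 42 + 13
= 254
(Predicted positive: 152, predicted negative: 102)

254


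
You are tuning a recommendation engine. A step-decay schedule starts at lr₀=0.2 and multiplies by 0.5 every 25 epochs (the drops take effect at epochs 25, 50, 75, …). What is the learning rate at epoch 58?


n_drops = ⌊58/25⌋ = 2
lr = 0.2·0.5^2 = 0.2·0.25 = 0.05

0.05


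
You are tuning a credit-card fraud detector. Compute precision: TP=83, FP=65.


Precision = TP/(TP+FP)
= 83/(83+65)
= 83/148 = 56.08%

56.08%


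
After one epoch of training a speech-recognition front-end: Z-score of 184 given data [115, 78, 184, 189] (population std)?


μ = 141.5, σ = 46.8962
z = (184 - 141.5)/46.8962 = 0.9063

0.9063


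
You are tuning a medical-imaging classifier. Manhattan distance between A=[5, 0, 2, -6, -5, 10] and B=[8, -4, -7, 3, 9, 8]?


d = |5-8| + |0+ 4| + |2+ 7| + |-6-3| + |-5-9| + |10-8|
  = 3 + 4 + 9 + 9 + 14 + 2
  = 41

41


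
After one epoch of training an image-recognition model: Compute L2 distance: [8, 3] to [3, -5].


d = √((8-3)² + (3+ 5)²)
  = √(25 + 64)
  = √89 = 9.434

9.434


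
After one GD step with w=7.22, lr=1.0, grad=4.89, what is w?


w_new = w - α·∇
= 7.22 - 1.0·4.89
= 7.22 - 4.89
= 2.33

2.33


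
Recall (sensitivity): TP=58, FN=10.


Recall = TP/(TP+FN)
= 58/(58+10)
= 58/68 = 85.29%

85.29%
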